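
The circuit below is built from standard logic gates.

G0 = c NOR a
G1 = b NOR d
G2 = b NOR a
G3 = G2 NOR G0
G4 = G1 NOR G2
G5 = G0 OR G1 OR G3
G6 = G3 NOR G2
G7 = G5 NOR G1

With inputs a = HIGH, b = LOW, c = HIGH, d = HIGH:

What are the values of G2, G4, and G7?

G2 = LOW, G4 = HIGH, G7 = LOW

G0 = c NOR a = HIGH NOR HIGH = LOW
G1 = b NOR d = LOW NOR HIGH = LOW
G2 = b NOR a = LOW NOR HIGH = LOW
G3 = G2 NOR G0 = LOW NOR LOW = HIGH
G4 = G1 NOR G2 = LOW NOR LOW = HIGH
G5 = G0 OR G1 OR G3 = LOW OR LOW OR HIGH = HIGH
G7 = G5 NOR G1 = HIGH NOR LOW = LOW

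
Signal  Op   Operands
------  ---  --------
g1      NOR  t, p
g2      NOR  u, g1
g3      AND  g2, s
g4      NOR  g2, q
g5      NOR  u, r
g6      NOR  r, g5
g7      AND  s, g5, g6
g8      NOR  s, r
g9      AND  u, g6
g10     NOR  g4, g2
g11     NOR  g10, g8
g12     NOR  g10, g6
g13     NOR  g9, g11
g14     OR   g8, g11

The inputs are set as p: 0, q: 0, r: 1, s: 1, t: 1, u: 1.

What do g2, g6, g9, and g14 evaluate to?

g2 = 0, g6 = 0, g9 = 0, g14 = 1

g1 = t NOR p = 1 NOR 0 = 0
g2 = u NOR g1 = 1 NOR 0 = 0
g4 = g2 NOR q = 0 NOR 0 = 1
g5 = u NOR r = 1 NOR 1 = 0
g6 = r NOR g5 = 1 NOR 0 = 0
g8 = s NOR r = 1 NOR 1 = 0
g9 = u AND g6 = 1 AND 0 = 0
g10 = g4 NOR g2 = 1 NOR 0 = 0
g11 = g10 NOR g8 = 0 NOR 0 = 1
g14 = g8 OR g11 = 0 OR 1 = 1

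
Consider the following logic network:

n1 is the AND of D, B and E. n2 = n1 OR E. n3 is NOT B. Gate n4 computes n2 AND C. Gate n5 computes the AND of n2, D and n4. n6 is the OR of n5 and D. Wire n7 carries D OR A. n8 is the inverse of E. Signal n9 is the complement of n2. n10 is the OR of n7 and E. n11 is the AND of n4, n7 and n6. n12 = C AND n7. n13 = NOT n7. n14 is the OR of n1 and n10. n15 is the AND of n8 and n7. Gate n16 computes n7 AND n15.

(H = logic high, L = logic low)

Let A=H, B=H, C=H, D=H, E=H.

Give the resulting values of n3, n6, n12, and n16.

n3 = L, n6 = H, n12 = H, n16 = L

n1 = D AND B AND E = H AND H AND H = H
n2 = n1 OR E = H OR H = H
n3 = NOT B = NOT H = L
n4 = n2 AND C = H AND H = H
n5 = n2 AND D AND n4 = H AND H AND H = H
n6 = n5 OR D = H OR H = H
n7 = D OR A = H OR H = H
n8 = NOT E = NOT H = L
n12 = C AND n7 = H AND H = H
n15 = n8 AND n7 = L AND H = L
n16 = n7 AND n15 = H AND L = L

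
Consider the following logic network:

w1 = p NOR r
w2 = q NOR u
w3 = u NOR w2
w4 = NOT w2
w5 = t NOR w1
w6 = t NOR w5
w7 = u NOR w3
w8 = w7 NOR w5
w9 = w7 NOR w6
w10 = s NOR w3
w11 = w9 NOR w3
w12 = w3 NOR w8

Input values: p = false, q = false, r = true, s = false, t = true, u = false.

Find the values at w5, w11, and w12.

w5 = false; w11 = true; w12 = true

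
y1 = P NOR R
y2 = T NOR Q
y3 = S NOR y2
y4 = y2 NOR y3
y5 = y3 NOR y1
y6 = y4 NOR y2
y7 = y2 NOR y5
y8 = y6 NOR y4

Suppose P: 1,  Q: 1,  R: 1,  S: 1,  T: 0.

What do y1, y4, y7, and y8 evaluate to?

y1 = 0, y4 = 1, y7 = 0, y8 = 0

y1 = P NOR R = 1 NOR 1 = 0
y2 = T NOR Q = 0 NOR 1 = 0
y3 = S NOR y2 = 1 NOR 0 = 0
y4 = y2 NOR y3 = 0 NOR 0 = 1
y5 = y3 NOR y1 = 0 NOR 0 = 1
y6 = y4 NOR y2 = 1 NOR 0 = 0
y7 = y2 NOR y5 = 0 NOR 1 = 0
y8 = y6 NOR y4 = 0 NOR 1 = 0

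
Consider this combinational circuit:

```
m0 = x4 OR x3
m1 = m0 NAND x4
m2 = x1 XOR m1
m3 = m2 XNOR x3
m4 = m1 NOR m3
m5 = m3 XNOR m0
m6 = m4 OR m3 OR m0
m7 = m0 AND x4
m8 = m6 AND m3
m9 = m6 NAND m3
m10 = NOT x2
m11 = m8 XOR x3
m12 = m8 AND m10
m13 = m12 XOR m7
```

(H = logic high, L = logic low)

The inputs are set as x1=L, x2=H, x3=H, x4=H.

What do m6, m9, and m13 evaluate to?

m6 = H  m9 = H  m13 = H

m0 = x4 OR x3 = H OR H = H
m1 = m0 NAND x4 = H NAND H = L
m2 = x1 XOR m1 = L XOR L = L
m3 = m2 XNOR x3 = L XNOR H = L
m4 = m1 NOR m3 = L NOR L = H
m6 = m4 OR m3 OR m0 = H OR L OR H = H
m7 = m0 AND x4 = H AND H = H
m8 = m6 AND m3 = H AND L = L
m9 = m6 NAND m3 = H NAND L = H
m10 = NOT x2 = NOT H = L
m12 = m8 AND m10 = L AND L = L
m13 = m12 XOR m7 = L XOR H = H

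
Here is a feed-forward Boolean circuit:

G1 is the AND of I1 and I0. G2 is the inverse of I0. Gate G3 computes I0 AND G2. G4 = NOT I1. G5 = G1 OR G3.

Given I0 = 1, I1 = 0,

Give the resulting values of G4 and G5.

G1 = I1 AND I0 = 0 AND 1 = 0
G2 = NOT I0 = NOT 1 = 0
G3 = I0 AND G2 = 1 AND 0 = 0
G4 = NOT I1 = NOT 0 = 1
G5 = G1 OR G3 = 0 OR 0 = 0

G4 = 1  G5 = 0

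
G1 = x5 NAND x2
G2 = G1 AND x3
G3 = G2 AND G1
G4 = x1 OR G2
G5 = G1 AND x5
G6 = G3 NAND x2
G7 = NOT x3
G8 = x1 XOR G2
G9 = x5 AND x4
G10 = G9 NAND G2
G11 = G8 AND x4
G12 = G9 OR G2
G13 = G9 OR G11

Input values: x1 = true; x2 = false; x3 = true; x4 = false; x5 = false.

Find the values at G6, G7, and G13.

G1 = x5 NAND x2 = false NAND false = true
G2 = G1 AND x3 = true AND true = true
G3 = G2 AND G1 = true AND true = true
G6 = G3 NAND x2 = true NAND false = true
G7 = NOT x3 = NOT true = false
G8 = x1 XOR G2 = true XOR true = false
G9 = x5 AND x4 = false AND false = false
G11 = G8 AND x4 = false AND false = false
G13 = G9 OR G11 = false OR false = false

G6 = true, G7 = false, G13 = false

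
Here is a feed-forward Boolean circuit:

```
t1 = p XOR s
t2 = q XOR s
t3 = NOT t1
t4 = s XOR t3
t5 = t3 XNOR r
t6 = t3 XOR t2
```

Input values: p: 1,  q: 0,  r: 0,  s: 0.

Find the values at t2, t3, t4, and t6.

t2 = 0  t3 = 0  t4 = 0  t6 = 0

t1 = p XOR s = 1 XOR 0 = 1
t2 = q XOR s = 0 XOR 0 = 0
t3 = NOT t1 = NOT 1 = 0
t4 = s XOR t3 = 0 XOR 0 = 0
t6 = t3 XOR t2 = 0 XOR 0 = 0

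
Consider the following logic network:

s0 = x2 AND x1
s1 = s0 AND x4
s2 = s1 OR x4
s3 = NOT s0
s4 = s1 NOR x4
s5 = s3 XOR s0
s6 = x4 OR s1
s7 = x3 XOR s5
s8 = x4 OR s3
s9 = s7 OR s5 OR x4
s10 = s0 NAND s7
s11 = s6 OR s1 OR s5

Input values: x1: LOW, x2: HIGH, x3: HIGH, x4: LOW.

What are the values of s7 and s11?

s7 = LOW  s11 = HIGH

s0 = x2 AND x1 = HIGH AND LOW = LOW
s1 = s0 AND x4 = LOW AND LOW = LOW
s3 = NOT s0 = NOT LOW = HIGH
s5 = s3 XOR s0 = HIGH XOR LOW = HIGH
s6 = x4 OR s1 = LOW OR LOW = LOW
s7 = x3 XOR s5 = HIGH XOR HIGH = LOW
s11 = s6 OR s1 OR s5 = LOW OR LOW OR HIGH = HIGH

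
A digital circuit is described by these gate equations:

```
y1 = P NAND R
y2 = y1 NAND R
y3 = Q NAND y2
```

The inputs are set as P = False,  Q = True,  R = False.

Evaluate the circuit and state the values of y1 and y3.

y1 = True  y3 = False

y1 = P NAND R = False NAND False = True
y2 = y1 NAND R = True NAND False = True
y3 = Q NAND y2 = True NAND True = False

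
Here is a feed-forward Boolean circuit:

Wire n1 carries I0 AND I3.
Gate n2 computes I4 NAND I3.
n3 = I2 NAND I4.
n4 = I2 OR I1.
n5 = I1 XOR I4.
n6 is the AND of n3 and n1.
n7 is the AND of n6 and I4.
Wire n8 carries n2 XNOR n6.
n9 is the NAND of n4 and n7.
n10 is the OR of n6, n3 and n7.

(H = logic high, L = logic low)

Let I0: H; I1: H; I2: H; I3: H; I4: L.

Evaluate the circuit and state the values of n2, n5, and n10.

n2 = H, n5 = H, n10 = H

n1 = I0 AND I3 = H AND H = H
n2 = I4 NAND I3 = L NAND H = H
n3 = I2 NAND I4 = H NAND L = H
n5 = I1 XOR I4 = H XOR L = H
n6 = n3 AND n1 = H AND H = H
n7 = n6 AND I4 = H AND L = L
n10 = n6 OR n3 OR n7 = H OR H OR L = H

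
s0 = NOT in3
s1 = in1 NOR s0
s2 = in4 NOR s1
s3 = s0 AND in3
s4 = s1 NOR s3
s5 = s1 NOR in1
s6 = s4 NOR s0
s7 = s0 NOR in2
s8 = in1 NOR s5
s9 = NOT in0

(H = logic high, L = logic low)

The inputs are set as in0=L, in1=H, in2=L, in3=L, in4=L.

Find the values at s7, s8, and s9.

s7 = L  s8 = L  s9 = H

s0 = NOT in3 = NOT L = H
s1 = in1 NOR s0 = H NOR H = L
s5 = s1 NOR in1 = L NOR H = L
s7 = s0 NOR in2 = H NOR L = L
s8 = in1 NOR s5 = H NOR L = L
s9 = NOT in0 = NOT L = H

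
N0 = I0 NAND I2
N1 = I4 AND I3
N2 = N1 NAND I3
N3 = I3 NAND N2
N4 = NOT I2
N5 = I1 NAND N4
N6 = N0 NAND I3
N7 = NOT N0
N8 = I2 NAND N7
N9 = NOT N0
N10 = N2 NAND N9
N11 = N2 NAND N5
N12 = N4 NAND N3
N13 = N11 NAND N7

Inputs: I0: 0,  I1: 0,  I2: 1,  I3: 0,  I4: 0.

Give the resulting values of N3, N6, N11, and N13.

N3 = 1, N6 = 1, N11 = 0, N13 = 1

N0 = I0 NAND I2 = 0 NAND 1 = 1
N1 = I4 AND I3 = 0 AND 0 = 0
N2 = N1 NAND I3 = 0 NAND 0 = 1
N3 = I3 NAND N2 = 0 NAND 1 = 1
N4 = NOT I2 = NOT 1 = 0
N5 = I1 NAND N4 = 0 NAND 0 = 1
N6 = N0 NAND I3 = 1 NAND 0 = 1
N7 = NOT N0 = NOT 1 = 0
N11 = N2 NAND N5 = 1 NAND 1 = 0
N13 = N11 NAND N7 = 0 NAND 0 = 1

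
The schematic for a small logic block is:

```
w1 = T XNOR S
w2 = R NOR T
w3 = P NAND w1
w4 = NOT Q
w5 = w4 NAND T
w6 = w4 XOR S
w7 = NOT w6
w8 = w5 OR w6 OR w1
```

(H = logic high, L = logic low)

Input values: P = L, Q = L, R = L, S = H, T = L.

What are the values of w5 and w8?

w5 = H  w8 = H

w1 = T XNOR S = L XNOR H = L
w4 = NOT Q = NOT L = H
w5 = w4 NAND T = H NAND L = H
w6 = w4 XOR S = H XOR H = L
w8 = w5 OR w6 OR w1 = H OR L OR L = H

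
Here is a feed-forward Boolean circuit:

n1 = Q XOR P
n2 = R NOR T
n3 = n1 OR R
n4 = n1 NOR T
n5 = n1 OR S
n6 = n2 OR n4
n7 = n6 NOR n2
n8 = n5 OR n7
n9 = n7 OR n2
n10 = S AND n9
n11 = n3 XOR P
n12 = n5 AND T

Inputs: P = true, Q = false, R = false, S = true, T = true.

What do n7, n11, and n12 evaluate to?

n1 = Q XOR P = false XOR true = true
n2 = R NOR T = false NOR true = false
n3 = n1 OR R = true OR false = true
n4 = n1 NOR T = true NOR true = false
n5 = n1 OR S = true OR true = true
n6 = n2 OR n4 = false OR false = false
n7 = n6 NOR n2 = false NOR false = true
n11 = n3 XOR P = true XOR true = false
n12 = n5 AND T = true AND true = true

n7 = true, n11 = false, n12 = true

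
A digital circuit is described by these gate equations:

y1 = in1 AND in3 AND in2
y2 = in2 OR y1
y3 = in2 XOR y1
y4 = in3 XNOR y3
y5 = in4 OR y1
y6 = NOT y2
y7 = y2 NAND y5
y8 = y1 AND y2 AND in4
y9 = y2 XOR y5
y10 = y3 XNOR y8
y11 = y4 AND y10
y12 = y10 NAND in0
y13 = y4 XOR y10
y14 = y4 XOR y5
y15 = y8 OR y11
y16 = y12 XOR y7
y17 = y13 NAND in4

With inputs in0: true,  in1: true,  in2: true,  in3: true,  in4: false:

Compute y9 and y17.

y9 = false, y17 = true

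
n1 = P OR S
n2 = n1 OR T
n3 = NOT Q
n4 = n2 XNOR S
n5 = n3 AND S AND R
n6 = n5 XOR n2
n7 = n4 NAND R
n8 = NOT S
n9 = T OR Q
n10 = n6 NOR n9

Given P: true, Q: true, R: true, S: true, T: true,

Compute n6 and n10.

n6 = true, n10 = false

n1 = P OR S = true OR true = true
n2 = n1 OR T = true OR true = true
n3 = NOT Q = NOT true = false
n5 = n3 AND S AND R = false AND true AND true = false
n6 = n5 XOR n2 = false XOR true = true
n9 = T OR Q = true OR true = true
n10 = n6 NOR n9 = true NOR true = false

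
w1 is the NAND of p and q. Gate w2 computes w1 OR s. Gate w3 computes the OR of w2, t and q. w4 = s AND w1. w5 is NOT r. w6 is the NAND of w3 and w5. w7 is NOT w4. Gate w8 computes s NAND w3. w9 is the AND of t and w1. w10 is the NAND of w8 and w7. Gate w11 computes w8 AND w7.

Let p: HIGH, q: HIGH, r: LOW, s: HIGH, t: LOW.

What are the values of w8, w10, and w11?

w8 = LOW; w10 = HIGH; w11 = LOW

w1 = p NAND q = HIGH NAND HIGH = LOW
w2 = w1 OR s = LOW OR HIGH = HIGH
w3 = w2 OR t OR q = HIGH OR LOW OR HIGH = HIGH
w4 = s AND w1 = HIGH AND LOW = LOW
w7 = NOT w4 = NOT LOW = HIGH
w8 = s NAND w3 = HIGH NAND HIGH = LOW
w10 = w8 NAND w7 = LOW NAND HIGH = HIGH
w11 = w8 AND w7 = LOW AND HIGH = LOW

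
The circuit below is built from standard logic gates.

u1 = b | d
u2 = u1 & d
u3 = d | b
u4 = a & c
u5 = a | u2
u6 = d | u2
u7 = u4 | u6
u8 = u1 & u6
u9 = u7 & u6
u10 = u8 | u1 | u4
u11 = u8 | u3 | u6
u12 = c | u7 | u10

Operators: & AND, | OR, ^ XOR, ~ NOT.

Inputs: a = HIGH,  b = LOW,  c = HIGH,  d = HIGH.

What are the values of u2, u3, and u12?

u1 = b OR d = LOW OR HIGH = HIGH
u2 = u1 AND d = HIGH AND HIGH = HIGH
u3 = d OR b = HIGH OR LOW = HIGH
u4 = a AND c = HIGH AND HIGH = HIGH
u6 = d OR u2 = HIGH OR HIGH = HIGH
u7 = u4 OR u6 = HIGH OR HIGH = HIGH
u8 = u1 AND u6 = HIGH AND HIGH = HIGH
u10 = u8 OR u1 OR u4 = HIGH OR HIGH OR HIGH = HIGH
u12 = c OR u7 OR u10 = HIGH OR HIGH OR HIGH = HIGH

u2 = HIGH, u3 = HIGH, u12 = HIGH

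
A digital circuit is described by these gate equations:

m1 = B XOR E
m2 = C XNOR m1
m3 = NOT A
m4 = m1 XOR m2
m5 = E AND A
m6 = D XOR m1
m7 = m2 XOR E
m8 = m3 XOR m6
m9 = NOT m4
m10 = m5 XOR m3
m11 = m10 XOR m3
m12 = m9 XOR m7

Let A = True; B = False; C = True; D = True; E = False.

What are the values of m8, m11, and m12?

m1 = B XOR E = False XOR False = False
m2 = C XNOR m1 = True XNOR False = False
m3 = NOT A = NOT True = False
m4 = m1 XOR m2 = False XOR False = False
m5 = E AND A = False AND True = False
m6 = D XOR m1 = True XOR False = True
m7 = m2 XOR E = False XOR False = False
m8 = m3 XOR m6 = False XOR True = True
m9 = NOT m4 = NOT False = True
m10 = m5 XOR m3 = False XOR False = False
m11 = m10 XOR m3 = False XOR False = False
m12 = m9 XOR m7 = True XOR False = True

m8 = True, m11 = False, m12 = True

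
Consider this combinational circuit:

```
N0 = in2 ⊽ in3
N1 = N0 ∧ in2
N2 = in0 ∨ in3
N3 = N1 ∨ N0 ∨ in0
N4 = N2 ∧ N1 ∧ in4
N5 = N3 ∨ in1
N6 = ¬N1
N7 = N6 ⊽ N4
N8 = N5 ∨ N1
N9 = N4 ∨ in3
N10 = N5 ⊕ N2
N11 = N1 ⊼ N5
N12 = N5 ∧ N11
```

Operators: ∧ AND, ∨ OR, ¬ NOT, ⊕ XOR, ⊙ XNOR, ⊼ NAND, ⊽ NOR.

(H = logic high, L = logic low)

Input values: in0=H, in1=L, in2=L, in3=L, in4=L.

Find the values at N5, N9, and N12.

N0 = in2 NOR in3 = L NOR L = H
N1 = N0 AND in2 = H AND L = L
N2 = in0 OR in3 = H OR L = H
N3 = N1 OR N0 OR in0 = L OR H OR H = H
N4 = N2 AND N1 AND in4 = H AND L AND L = L
N5 = N3 OR in1 = H OR L = H
N9 = N4 OR in3 = L OR L = L
N11 = N1 NAND N5 = L NAND H = H
N12 = N5 AND N11 = H AND H = H

N5 = H, N9 = L, N12 = H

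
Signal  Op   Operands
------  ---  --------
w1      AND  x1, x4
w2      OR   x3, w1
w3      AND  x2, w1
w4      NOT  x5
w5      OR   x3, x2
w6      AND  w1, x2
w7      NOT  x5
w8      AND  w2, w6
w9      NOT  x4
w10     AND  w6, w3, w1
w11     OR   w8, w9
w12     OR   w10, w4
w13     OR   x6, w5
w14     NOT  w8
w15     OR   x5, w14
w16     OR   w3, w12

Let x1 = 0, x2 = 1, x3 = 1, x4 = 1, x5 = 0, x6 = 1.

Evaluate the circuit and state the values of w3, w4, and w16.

w3 = 0, w4 = 1, w16 = 1

w1 = x1 AND x4 = 0 AND 1 = 0
w3 = x2 AND w1 = 1 AND 0 = 0
w4 = NOT x5 = NOT 0 = 1
w6 = w1 AND x2 = 0 AND 1 = 0
w10 = w6 AND w3 AND w1 = 0 AND 0 AND 0 = 0
w12 = w10 OR w4 = 0 OR 1 = 1
w16 = w3 OR w12 = 0 OR 1 = 1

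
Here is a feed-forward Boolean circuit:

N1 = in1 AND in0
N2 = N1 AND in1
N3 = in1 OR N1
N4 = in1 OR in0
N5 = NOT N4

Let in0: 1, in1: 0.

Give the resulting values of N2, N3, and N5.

N2 = 0; N3 = 0; N5 = 0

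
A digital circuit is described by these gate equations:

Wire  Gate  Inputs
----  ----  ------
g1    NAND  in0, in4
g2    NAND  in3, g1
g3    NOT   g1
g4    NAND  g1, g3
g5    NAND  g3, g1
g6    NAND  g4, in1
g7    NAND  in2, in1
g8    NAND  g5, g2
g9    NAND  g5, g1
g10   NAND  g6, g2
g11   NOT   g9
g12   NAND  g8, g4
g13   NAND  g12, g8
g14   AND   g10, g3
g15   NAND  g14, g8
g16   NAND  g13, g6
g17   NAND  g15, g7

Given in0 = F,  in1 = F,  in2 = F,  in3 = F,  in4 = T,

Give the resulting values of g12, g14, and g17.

g12 = T, g14 = F, g17 = F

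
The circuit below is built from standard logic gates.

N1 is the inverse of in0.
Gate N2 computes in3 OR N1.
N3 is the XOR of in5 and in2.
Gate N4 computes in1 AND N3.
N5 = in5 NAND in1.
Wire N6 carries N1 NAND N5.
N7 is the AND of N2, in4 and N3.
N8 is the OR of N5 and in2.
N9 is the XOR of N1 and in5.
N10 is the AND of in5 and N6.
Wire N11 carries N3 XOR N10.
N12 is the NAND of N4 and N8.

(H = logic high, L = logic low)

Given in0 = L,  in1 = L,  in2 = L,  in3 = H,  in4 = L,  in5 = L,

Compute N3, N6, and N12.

N1 = NOT in0 = NOT L = H
N3 = in5 XOR in2 = L XOR L = L
N4 = in1 AND N3 = L AND L = L
N5 = in5 NAND in1 = L NAND L = H
N6 = N1 NAND N5 = H NAND H = L
N8 = N5 OR in2 = H OR L = H
N12 = N4 NAND N8 = L NAND H = H

N3 = L  N6 = L  N12 = H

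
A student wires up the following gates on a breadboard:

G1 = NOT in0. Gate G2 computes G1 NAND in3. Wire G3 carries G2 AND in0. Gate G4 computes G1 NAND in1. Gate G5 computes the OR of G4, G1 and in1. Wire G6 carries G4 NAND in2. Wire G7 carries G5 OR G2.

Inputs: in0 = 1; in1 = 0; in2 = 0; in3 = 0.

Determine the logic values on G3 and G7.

G1 = NOT in0 = NOT 1 = 0
G2 = G1 NAND in3 = 0 NAND 0 = 1
G3 = G2 AND in0 = 1 AND 1 = 1
G4 = G1 NAND in1 = 0 NAND 0 = 1
G5 = G4 OR G1 OR in1 = 1 OR 0 OR 0 = 1
G7 = G5 OR G2 = 1 OR 1 = 1

G3 = 1  G7 = 1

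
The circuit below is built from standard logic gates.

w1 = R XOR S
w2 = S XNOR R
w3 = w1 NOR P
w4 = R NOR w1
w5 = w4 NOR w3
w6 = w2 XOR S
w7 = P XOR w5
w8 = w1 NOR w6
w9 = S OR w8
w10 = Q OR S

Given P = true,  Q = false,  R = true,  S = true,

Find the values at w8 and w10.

w1 = R XOR S = true XOR true = false
w2 = S XNOR R = true XNOR true = true
w6 = w2 XOR S = true XOR true = false
w8 = w1 NOR w6 = false NOR false = true
w10 = Q OR S = false OR true = true

w8 = true, w10 = true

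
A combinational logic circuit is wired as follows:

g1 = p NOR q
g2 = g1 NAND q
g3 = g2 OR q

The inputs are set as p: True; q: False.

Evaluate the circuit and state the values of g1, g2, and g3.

g1 = p NOR q = True NOR False = False
g2 = g1 NAND q = False NAND False = True
g3 = g2 OR q = True OR False = True

g1 = False; g2 = True; g3 = True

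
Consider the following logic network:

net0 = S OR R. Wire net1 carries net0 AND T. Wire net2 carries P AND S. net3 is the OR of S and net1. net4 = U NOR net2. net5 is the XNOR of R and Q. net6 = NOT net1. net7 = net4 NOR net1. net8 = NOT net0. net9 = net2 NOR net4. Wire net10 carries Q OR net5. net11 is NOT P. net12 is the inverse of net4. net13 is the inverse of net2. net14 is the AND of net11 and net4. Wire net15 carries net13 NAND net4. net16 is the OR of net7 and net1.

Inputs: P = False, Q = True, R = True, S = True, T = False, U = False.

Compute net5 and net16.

net5 = True  net16 = False

net0 = S OR R = True OR True = True
net1 = net0 AND T = True AND False = False
net2 = P AND S = False AND True = False
net4 = U NOR net2 = False NOR False = True
net5 = R XNOR Q = True XNOR True = True
net7 = net4 NOR net1 = True NOR False = False
net16 = net7 OR net1 = False OR False = False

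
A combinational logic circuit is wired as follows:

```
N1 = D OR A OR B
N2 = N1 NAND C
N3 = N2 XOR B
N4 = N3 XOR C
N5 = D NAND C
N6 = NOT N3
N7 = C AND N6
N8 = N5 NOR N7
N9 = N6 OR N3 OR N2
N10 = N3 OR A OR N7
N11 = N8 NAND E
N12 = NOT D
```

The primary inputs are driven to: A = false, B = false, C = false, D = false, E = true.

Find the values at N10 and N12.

N1 = D OR A OR B = false OR false OR false = false
N2 = N1 NAND C = false NAND false = true
N3 = N2 XOR B = true XOR false = true
N6 = NOT N3 = NOT true = false
N7 = C AND N6 = false AND false = false
N10 = N3 OR A OR N7 = true OR false OR false = true
N12 = NOT D = NOT false = true

N10 = true  N12 = true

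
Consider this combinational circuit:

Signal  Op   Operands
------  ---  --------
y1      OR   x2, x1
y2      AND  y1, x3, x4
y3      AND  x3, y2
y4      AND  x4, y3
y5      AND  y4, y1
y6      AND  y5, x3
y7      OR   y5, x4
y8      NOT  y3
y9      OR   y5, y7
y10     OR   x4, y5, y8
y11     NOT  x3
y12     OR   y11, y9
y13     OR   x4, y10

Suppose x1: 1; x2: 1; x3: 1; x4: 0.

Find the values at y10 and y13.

y10 = 1; y13 = 1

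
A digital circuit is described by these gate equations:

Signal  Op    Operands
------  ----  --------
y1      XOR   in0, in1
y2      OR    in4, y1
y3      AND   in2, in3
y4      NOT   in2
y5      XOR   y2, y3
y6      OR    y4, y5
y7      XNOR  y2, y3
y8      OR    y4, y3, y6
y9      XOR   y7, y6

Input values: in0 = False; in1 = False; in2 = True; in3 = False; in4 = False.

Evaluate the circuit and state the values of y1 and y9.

y1 = in0 XOR in1 = False XOR False = False
y2 = in4 OR y1 = False OR False = False
y3 = in2 AND in3 = True AND False = False
y4 = NOT in2 = NOT True = False
y5 = y2 XOR y3 = False XOR False = False
y6 = y4 OR y5 = False OR False = False
y7 = y2 XNOR y3 = False XNOR False = True
y9 = y7 XOR y6 = True XOR False = True

y1 = False, y9 = True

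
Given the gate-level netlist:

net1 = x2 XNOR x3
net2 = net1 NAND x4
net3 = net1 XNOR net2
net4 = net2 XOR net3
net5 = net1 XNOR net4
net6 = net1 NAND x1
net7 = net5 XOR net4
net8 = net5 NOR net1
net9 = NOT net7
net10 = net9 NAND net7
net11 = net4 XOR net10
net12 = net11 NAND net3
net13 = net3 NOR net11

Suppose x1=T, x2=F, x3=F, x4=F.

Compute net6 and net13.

net1 = x2 XNOR x3 = F XNOR F = T
net2 = net1 NAND x4 = T NAND F = T
net3 = net1 XNOR net2 = T XNOR T = T
net4 = net2 XOR net3 = T XOR T = F
net5 = net1 XNOR net4 = T XNOR F = F
net6 = net1 NAND x1 = T NAND T = F
net7 = net5 XOR net4 = F XOR F = F
net9 = NOT net7 = NOT F = T
net10 = net9 NAND net7 = T NAND F = T
net11 = net4 XOR net10 = F XOR T = T
net13 = net3 NOR net11 = T NOR T = F

net6 = F, net13 = F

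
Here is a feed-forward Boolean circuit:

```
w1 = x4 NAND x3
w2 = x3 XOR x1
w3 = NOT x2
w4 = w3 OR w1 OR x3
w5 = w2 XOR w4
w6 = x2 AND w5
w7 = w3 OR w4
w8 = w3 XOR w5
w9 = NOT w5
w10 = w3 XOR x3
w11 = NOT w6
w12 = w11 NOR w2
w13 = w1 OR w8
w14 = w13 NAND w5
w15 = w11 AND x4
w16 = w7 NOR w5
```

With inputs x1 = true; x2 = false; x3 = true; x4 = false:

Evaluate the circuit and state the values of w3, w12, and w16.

w3 = true  w12 = false  w16 = false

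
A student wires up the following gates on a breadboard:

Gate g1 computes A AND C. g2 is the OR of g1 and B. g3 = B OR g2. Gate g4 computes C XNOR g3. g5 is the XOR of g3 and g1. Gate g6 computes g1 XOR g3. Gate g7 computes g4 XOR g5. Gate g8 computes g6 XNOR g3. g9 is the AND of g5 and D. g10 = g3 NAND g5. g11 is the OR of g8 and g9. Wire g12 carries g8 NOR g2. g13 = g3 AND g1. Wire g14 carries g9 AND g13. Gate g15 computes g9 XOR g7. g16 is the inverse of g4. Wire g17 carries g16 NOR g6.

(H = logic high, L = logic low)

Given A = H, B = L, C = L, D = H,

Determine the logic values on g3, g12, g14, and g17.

g1 = A AND C = H AND L = L
g2 = g1 OR B = L OR L = L
g3 = B OR g2 = L OR L = L
g4 = C XNOR g3 = L XNOR L = H
g5 = g3 XOR g1 = L XOR L = L
g6 = g1 XOR g3 = L XOR L = L
g8 = g6 XNOR g3 = L XNOR L = H
g9 = g5 AND D = L AND H = L
g12 = g8 NOR g2 = H NOR L = L
g13 = g3 AND g1 = L AND L = L
g14 = g9 AND g13 = L AND L = L
g16 = NOT g4 = NOT H = L
g17 = g16 NOR g6 = L NOR L = H

g3 = L; g12 = L; g14 = L; g17 = H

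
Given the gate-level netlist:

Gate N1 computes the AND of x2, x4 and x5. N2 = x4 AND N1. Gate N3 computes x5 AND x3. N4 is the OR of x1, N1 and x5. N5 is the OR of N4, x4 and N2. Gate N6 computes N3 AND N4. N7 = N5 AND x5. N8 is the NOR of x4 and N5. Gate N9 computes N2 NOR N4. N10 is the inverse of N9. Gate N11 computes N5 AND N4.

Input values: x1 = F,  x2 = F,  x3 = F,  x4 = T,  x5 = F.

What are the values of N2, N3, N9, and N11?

N2 = F  N3 = F  N9 = T  N11 = F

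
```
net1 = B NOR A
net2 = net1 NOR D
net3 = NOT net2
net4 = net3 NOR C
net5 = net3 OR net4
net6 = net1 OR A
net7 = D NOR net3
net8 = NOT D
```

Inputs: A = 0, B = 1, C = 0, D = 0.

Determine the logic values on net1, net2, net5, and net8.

net1 = 0, net2 = 1, net5 = 1, net8 = 1

net1 = B NOR A = 1 NOR 0 = 0
net2 = net1 NOR D = 0 NOR 0 = 1
net3 = NOT net2 = NOT 1 = 0
net4 = net3 NOR C = 0 NOR 0 = 1
net5 = net3 OR net4 = 0 OR 1 = 1
net8 = NOT D = NOT 0 = 1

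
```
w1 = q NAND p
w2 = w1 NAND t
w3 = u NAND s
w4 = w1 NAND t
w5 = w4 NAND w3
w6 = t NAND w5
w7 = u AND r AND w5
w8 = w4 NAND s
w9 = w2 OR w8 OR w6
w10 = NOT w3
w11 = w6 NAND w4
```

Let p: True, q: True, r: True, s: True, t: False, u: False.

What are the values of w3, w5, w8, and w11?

w1 = q NAND p = True NAND True = False
w3 = u NAND s = False NAND True = True
w4 = w1 NAND t = False NAND False = True
w5 = w4 NAND w3 = True NAND True = False
w6 = t NAND w5 = False NAND False = True
w8 = w4 NAND s = True NAND True = False
w11 = w6 NAND w4 = True NAND True = False

w3 = True, w5 = False, w8 = False, w11 = False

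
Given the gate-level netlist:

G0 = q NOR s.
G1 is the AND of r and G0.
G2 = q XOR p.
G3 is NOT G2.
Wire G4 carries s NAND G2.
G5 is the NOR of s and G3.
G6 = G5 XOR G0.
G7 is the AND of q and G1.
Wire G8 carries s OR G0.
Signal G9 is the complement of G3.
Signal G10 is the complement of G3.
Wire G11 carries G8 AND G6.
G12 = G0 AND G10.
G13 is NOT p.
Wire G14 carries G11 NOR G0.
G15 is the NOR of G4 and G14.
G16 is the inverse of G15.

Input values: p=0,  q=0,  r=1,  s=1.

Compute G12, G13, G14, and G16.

G0 = q NOR s = 0 NOR 1 = 0
G2 = q XOR p = 0 XOR 0 = 0
G3 = NOT G2 = NOT 0 = 1
G4 = s NAND G2 = 1 NAND 0 = 1
G5 = s NOR G3 = 1 NOR 1 = 0
G6 = G5 XOR G0 = 0 XOR 0 = 0
G8 = s OR G0 = 1 OR 0 = 1
G10 = NOT G3 = NOT 1 = 0
G11 = G8 AND G6 = 1 AND 0 = 0
G12 = G0 AND G10 = 0 AND 0 = 0
G13 = NOT p = NOT 0 = 1
G14 = G11 NOR G0 = 0 NOR 0 = 1
G15 = G4 NOR G14 = 1 NOR 1 = 0
G16 = NOT G15 = NOT 0 = 1

G12 = 0, G13 = 1, G14 = 1, G16 = 1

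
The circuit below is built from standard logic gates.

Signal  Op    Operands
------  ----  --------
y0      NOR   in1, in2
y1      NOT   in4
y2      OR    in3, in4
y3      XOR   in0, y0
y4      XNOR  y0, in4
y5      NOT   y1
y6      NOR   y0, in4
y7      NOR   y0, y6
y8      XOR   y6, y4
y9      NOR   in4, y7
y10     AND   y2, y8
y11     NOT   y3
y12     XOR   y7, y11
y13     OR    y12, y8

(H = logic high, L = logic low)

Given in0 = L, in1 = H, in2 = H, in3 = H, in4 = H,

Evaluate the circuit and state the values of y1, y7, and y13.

y0 = in1 NOR in2 = H NOR H = L
y1 = NOT in4 = NOT H = L
y3 = in0 XOR y0 = L XOR L = L
y4 = y0 XNOR in4 = L XNOR H = L
y6 = y0 NOR in4 = L NOR H = L
y7 = y0 NOR y6 = L NOR L = H
y8 = y6 XOR y4 = L XOR L = L
y11 = NOT y3 = NOT L = H
y12 = y7 XOR y11 = H XOR H = L
y13 = y12 OR y8 = L OR L = L

y1 = L, y7 = H, y13 = L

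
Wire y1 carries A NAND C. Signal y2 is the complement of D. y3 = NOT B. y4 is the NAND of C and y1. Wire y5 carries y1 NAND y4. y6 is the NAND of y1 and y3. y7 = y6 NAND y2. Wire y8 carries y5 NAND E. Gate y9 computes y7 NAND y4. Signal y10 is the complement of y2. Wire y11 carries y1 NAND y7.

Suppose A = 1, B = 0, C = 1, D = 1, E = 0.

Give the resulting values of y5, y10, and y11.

y5 = 1, y10 = 1, y11 = 1

y1 = A NAND C = 1 NAND 1 = 0
y2 = NOT D = NOT 1 = 0
y3 = NOT B = NOT 0 = 1
y4 = C NAND y1 = 1 NAND 0 = 1
y5 = y1 NAND y4 = 0 NAND 1 = 1
y6 = y1 NAND y3 = 0 NAND 1 = 1
y7 = y6 NAND y2 = 1 NAND 0 = 1
y10 = NOT y2 = NOT 0 = 1
y11 = y1 NAND y7 = 0 NAND 1 = 1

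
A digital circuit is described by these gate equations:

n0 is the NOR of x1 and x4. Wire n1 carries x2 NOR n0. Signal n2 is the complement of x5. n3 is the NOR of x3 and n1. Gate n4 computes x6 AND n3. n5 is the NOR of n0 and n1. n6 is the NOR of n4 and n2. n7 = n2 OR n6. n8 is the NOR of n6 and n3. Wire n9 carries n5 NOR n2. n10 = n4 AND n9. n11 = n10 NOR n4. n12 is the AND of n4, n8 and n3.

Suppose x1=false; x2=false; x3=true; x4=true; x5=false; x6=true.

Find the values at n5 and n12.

n0 = x1 NOR x4 = false NOR true = false
n1 = x2 NOR n0 = false NOR false = true
n2 = NOT x5 = NOT false = true
n3 = x3 NOR n1 = true NOR true = false
n4 = x6 AND n3 = true AND false = false
n5 = n0 NOR n1 = false NOR true = false
n6 = n4 NOR n2 = false NOR true = false
n8 = n6 NOR n3 = false NOR false = true
n12 = n4 AND n8 AND n3 = false AND true AND false = false

n5 = false, n12 = false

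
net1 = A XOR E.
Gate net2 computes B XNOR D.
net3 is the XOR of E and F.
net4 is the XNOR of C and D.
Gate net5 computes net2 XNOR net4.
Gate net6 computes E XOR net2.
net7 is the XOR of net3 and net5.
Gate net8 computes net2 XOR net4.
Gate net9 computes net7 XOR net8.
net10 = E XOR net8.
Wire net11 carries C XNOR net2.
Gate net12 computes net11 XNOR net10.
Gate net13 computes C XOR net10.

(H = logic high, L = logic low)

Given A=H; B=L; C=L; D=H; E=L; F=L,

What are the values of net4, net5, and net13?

net4 = L, net5 = H, net13 = L

net2 = B XNOR D = L XNOR H = L
net4 = C XNOR D = L XNOR H = L
net5 = net2 XNOR net4 = L XNOR L = H
net8 = net2 XOR net4 = L XOR L = L
net10 = E XOR net8 = L XOR L = L
net13 = C XOR net10 = L XOR L = L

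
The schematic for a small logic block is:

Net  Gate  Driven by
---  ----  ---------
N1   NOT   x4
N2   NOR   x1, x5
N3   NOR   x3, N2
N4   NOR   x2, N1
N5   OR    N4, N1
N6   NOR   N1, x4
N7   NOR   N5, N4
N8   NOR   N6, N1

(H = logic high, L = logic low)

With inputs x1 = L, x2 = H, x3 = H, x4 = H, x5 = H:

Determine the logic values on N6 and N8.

N1 = NOT x4 = NOT H = L
N6 = N1 NOR x4 = L NOR H = L
N8 = N6 NOR N1 = L NOR L = H

N6 = L  N8 = H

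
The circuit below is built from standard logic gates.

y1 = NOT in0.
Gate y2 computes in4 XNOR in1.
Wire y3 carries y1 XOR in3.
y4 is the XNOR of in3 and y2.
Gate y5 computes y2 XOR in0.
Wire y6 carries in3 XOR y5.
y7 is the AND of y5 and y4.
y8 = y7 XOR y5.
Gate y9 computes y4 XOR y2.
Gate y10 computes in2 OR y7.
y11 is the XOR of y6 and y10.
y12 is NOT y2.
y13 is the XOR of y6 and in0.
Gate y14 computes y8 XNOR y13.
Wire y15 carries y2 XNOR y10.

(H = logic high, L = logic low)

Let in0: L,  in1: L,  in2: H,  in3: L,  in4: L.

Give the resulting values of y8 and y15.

y2 = in4 XNOR in1 = L XNOR L = H
y4 = in3 XNOR y2 = L XNOR H = L
y5 = y2 XOR in0 = H XOR L = H
y7 = y5 AND y4 = H AND L = L
y8 = y7 XOR y5 = L XOR H = H
y10 = in2 OR y7 = H OR L = H
y15 = y2 XNOR y10 = H XNOR H = H

y8 = H, y15 = H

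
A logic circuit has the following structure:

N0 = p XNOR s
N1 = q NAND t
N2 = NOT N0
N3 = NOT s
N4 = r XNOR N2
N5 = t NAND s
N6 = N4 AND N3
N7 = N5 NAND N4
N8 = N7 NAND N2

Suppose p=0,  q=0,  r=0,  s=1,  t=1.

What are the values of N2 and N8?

N2 = 1; N8 = 0

N0 = p XNOR s = 0 XNOR 1 = 0
N2 = NOT N0 = NOT 0 = 1
N4 = r XNOR N2 = 0 XNOR 1 = 0
N5 = t NAND s = 1 NAND 1 = 0
N7 = N5 NAND N4 = 0 NAND 0 = 1
N8 = N7 NAND N2 = 1 NAND 1 = 0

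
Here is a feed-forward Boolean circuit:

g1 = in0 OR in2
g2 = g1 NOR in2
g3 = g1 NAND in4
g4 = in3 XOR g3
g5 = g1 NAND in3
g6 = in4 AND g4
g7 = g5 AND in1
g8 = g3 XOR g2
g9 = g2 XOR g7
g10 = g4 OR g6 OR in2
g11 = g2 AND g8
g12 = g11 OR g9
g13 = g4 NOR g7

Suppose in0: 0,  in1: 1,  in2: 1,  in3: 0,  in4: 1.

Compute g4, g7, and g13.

g4 = 0, g7 = 1, g13 = 0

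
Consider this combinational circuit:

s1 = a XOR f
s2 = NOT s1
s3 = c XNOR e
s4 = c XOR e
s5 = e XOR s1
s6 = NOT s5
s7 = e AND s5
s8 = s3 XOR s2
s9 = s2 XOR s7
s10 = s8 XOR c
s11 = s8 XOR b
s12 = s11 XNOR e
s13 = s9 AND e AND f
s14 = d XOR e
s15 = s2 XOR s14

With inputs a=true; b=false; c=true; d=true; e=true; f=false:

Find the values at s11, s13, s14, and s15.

s1 = a XOR f = true XOR false = true
s2 = NOT s1 = NOT true = false
s3 = c XNOR e = true XNOR true = true
s5 = e XOR s1 = true XOR true = false
s7 = e AND s5 = true AND false = false
s8 = s3 XOR s2 = true XOR false = true
s9 = s2 XOR s7 = false XOR false = false
s11 = s8 XOR b = true XOR false = true
s13 = s9 AND e AND f = false AND true AND false = false
s14 = d XOR e = true XOR true = false
s15 = s2 XOR s14 = false XOR false = false

s11 = true, s13 = false, s14 = false, s15 = false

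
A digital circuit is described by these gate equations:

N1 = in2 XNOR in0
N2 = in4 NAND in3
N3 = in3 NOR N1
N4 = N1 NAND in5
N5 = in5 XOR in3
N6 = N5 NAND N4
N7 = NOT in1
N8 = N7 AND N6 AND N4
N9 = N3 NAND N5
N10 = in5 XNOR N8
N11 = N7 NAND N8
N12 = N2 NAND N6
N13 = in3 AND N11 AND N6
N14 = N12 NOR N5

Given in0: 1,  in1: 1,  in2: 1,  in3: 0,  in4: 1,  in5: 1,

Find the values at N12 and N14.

N12 = 0  N14 = 0

N1 = in2 XNOR in0 = 1 XNOR 1 = 1
N2 = in4 NAND in3 = 1 NAND 0 = 1
N4 = N1 NAND in5 = 1 NAND 1 = 0
N5 = in5 XOR in3 = 1 XOR 0 = 1
N6 = N5 NAND N4 = 1 NAND 0 = 1
N12 = N2 NAND N6 = 1 NAND 1 = 0
N14 = N12 NOR N5 = 0 NOR 1 = 0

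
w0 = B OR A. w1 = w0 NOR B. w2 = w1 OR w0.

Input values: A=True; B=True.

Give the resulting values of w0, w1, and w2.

w0 = B OR A = True OR True = True
w1 = w0 NOR B = True NOR True = False
w2 = w1 OR w0 = False OR True = True

w0 = True; w1 = False; w2 = True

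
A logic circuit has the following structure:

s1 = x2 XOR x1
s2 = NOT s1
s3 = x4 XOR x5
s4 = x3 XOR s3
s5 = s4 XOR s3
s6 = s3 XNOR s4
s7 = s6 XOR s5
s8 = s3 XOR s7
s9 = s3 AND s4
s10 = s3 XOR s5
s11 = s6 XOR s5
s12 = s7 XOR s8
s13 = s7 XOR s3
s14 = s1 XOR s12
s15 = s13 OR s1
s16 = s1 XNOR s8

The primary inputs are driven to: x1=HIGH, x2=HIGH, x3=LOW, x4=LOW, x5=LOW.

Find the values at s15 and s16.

s1 = x2 XOR x1 = HIGH XOR HIGH = LOW
s3 = x4 XOR x5 = LOW XOR LOW = LOW
s4 = x3 XOR s3 = LOW XOR LOW = LOW
s5 = s4 XOR s3 = LOW XOR LOW = LOW
s6 = s3 XNOR s4 = LOW XNOR LOW = HIGH
s7 = s6 XOR s5 = HIGH XOR LOW = HIGH
s8 = s3 XOR s7 = LOW XOR HIGH = HIGH
s13 = s7 XOR s3 = HIGH XOR LOW = HIGH
s15 = s13 OR s1 = HIGH OR LOW = HIGH
s16 = s1 XNOR s8 = LOW XNOR HIGH = LOW

s15 = HIGH  s16 = LOW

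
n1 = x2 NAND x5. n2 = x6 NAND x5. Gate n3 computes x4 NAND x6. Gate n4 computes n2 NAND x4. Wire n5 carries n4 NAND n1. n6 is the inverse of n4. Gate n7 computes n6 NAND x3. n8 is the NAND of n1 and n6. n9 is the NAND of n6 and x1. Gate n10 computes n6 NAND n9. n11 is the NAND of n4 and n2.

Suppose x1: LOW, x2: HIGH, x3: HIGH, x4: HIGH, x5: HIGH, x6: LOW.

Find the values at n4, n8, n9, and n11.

n4 = LOW; n8 = HIGH; n9 = HIGH; n11 = HIGH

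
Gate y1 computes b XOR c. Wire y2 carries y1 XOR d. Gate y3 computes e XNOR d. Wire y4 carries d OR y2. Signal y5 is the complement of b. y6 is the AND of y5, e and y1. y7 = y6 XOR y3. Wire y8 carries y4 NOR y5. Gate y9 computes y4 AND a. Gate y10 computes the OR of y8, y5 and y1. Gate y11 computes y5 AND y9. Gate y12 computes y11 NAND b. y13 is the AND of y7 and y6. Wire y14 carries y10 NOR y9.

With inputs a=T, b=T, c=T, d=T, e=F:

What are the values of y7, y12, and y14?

y7 = F; y12 = T; y14 = F

y1 = b XOR c = T XOR T = F
y2 = y1 XOR d = F XOR T = T
y3 = e XNOR d = F XNOR T = F
y4 = d OR y2 = T OR T = T
y5 = NOT b = NOT T = F
y6 = y5 AND e AND y1 = F AND F AND F = F
y7 = y6 XOR y3 = F XOR F = F
y8 = y4 NOR y5 = T NOR F = F
y9 = y4 AND a = T AND T = T
y10 = y8 OR y5 OR y1 = F OR F OR F = F
y11 = y5 AND y9 = F AND T = F
y12 = y11 NAND b = F NAND T = T
y14 = y10 NOR y9 = F NOR T = F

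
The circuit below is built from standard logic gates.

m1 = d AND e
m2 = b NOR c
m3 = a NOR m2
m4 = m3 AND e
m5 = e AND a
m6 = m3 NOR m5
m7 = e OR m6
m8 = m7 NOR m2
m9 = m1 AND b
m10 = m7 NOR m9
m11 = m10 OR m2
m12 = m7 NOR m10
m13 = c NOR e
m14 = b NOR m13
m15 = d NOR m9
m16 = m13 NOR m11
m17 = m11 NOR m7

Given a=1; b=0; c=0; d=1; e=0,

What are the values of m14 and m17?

m1 = d AND e = 1 AND 0 = 0
m2 = b NOR c = 0 NOR 0 = 1
m3 = a NOR m2 = 1 NOR 1 = 0
m5 = e AND a = 0 AND 1 = 0
m6 = m3 NOR m5 = 0 NOR 0 = 1
m7 = e OR m6 = 0 OR 1 = 1
m9 = m1 AND b = 0 AND 0 = 0
m10 = m7 NOR m9 = 1 NOR 0 = 0
m11 = m10 OR m2 = 0 OR 1 = 1
m13 = c NOR e = 0 NOR 0 = 1
m14 = b NOR m13 = 0 NOR 1 = 0
m17 = m11 NOR m7 = 1 NOR 1 = 0

m14 = 0, m17 = 0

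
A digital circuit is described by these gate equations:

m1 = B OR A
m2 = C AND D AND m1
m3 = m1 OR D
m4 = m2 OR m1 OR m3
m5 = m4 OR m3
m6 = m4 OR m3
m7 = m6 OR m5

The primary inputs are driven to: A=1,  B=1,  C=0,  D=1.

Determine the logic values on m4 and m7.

m1 = B OR A = 1 OR 1 = 1
m2 = C AND D AND m1 = 0 AND 1 AND 1 = 0
m3 = m1 OR D = 1 OR 1 = 1
m4 = m2 OR m1 OR m3 = 0 OR 1 OR 1 = 1
m5 = m4 OR m3 = 1 OR 1 = 1
m6 = m4 OR m3 = 1 OR 1 = 1
m7 = m6 OR m5 = 1 OR 1 = 1

m4 = 1; m7 = 1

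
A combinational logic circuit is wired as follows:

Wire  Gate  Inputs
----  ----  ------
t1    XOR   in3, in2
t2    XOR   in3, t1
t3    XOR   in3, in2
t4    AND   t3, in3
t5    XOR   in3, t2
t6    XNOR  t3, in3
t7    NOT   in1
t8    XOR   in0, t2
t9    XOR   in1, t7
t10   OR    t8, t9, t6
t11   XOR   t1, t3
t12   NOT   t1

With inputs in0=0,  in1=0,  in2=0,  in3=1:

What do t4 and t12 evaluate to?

t4 = 1  t12 = 0

t1 = in3 XOR in2 = 1 XOR 0 = 1
t3 = in3 XOR in2 = 1 XOR 0 = 1
t4 = t3 AND in3 = 1 AND 1 = 1
t12 = NOT t1 = NOT 1 = 0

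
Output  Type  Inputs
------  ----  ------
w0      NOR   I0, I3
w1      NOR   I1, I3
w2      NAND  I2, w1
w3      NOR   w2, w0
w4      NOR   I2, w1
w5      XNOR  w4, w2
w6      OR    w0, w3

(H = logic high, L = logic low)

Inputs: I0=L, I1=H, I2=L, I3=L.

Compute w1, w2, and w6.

w0 = I0 NOR I3 = L NOR L = H
w1 = I1 NOR I3 = H NOR L = L
w2 = I2 NAND w1 = L NAND L = H
w3 = w2 NOR w0 = H NOR H = L
w6 = w0 OR w3 = H OR L = H

w1 = L, w2 = H, w6 = H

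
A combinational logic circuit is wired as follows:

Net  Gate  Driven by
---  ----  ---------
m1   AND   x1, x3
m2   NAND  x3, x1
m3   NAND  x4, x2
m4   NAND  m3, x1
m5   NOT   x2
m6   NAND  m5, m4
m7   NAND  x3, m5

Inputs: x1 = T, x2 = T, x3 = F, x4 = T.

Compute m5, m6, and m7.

m3 = x4 NAND x2 = T NAND T = F
m4 = m3 NAND x1 = F NAND T = T
m5 = NOT x2 = NOT T = F
m6 = m5 NAND m4 = F NAND T = T
m7 = x3 NAND m5 = F NAND F = T

m5 = F, m6 = T, m7 = T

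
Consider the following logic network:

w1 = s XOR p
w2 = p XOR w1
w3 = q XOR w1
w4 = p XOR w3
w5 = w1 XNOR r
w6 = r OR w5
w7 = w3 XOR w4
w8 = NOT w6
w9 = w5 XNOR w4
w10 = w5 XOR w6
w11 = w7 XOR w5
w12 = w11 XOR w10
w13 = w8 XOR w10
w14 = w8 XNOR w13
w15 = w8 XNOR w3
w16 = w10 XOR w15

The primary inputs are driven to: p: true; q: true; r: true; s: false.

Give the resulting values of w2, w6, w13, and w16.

w2 = false; w6 = true; w13 = false; w16 = true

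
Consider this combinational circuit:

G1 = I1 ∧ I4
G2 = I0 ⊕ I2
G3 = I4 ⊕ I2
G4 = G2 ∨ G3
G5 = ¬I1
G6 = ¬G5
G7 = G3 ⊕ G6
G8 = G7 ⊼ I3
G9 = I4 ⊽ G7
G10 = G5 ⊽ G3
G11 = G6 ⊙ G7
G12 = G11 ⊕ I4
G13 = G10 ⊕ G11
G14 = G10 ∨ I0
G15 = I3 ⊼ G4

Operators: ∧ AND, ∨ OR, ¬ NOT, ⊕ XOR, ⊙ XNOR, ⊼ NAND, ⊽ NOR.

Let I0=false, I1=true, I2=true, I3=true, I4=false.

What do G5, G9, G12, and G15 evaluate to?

G2 = I0 XOR I2 = false XOR true = true
G3 = I4 XOR I2 = false XOR true = true
G4 = G2 OR G3 = true OR true = true
G5 = NOT I1 = NOT true = false
G6 = NOT G5 = NOT false = true
G7 = G3 XOR G6 = true XOR true = false
G9 = I4 NOR G7 = false NOR false = true
G11 = G6 XNOR G7 = true XNOR false = false
G12 = G11 XOR I4 = false XOR false = false
G15 = I3 NAND G4 = true NAND true = false

G5 = false; G9 = true; G12 = false; G15 = false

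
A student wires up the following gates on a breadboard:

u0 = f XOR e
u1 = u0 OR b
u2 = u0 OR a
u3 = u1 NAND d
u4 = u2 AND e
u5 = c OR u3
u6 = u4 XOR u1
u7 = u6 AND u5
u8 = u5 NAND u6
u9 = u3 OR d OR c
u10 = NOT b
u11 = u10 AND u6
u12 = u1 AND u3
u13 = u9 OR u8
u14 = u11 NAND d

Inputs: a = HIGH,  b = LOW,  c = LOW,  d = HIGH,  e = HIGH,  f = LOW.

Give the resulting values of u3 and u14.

u0 = f XOR e = LOW XOR HIGH = HIGH
u1 = u0 OR b = HIGH OR LOW = HIGH
u2 = u0 OR a = HIGH OR HIGH = HIGH
u3 = u1 NAND d = HIGH NAND HIGH = LOW
u4 = u2 AND e = HIGH AND HIGH = HIGH
u6 = u4 XOR u1 = HIGH XOR HIGH = LOW
u10 = NOT b = NOT LOW = HIGH
u11 = u10 AND u6 = HIGH AND LOW = LOW
u14 = u11 NAND d = LOW NAND HIGH = HIGH

u3 = LOW  u14 = HIGH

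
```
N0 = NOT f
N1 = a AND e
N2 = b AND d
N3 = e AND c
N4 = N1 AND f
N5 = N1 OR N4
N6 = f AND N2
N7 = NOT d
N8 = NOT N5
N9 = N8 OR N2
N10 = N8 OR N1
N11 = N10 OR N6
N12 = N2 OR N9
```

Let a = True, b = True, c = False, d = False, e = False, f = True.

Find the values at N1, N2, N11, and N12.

N1 = False  N2 = False  N11 = True  N12 = True

N1 = a AND e = True AND False = False
N2 = b AND d = True AND False = False
N4 = N1 AND f = False AND True = False
N5 = N1 OR N4 = False OR False = False
N6 = f AND N2 = True AND False = False
N8 = NOT N5 = NOT False = True
N9 = N8 OR N2 = True OR False = True
N10 = N8 OR N1 = True OR False = True
N11 = N10 OR N6 = True OR False = True
N12 = N2 OR N9 = False OR True = True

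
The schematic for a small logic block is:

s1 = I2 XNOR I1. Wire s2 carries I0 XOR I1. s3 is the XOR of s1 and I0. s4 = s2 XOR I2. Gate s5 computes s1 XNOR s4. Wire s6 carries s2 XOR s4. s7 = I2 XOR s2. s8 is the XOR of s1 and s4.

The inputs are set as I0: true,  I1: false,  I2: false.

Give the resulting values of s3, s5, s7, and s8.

s3 = false; s5 = true; s7 = true; s8 = false

s1 = I2 XNOR I1 = false XNOR false = true
s2 = I0 XOR I1 = true XOR false = true
s3 = s1 XOR I0 = true XOR true = false
s4 = s2 XOR I2 = true XOR false = true
s5 = s1 XNOR s4 = true XNOR true = true
s7 = I2 XOR s2 = false XOR true = true
s8 = s1 XOR s4 = true XOR true = false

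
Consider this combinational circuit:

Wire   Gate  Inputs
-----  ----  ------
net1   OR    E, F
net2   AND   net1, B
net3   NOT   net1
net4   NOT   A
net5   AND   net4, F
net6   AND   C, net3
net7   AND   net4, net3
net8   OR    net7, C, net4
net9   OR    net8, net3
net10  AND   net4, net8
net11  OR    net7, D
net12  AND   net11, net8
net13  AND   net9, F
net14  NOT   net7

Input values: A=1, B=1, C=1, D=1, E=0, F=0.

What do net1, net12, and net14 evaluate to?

net1 = 0, net12 = 1, net14 = 1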